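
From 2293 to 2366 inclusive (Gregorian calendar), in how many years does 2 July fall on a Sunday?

Track 2 July's weekday year by year (advancing +1, or +2 across a Feb 29):
  2293: Sun ✓  2294: Mon (+1)  2295: Tue (+1)  2296: Thu (+2)  2297: Fri (+1)
  2298: Sat (+1)  2299: Sun (+1) ✓  2300: Mon (+1)  2301: Tue (+1)  2302: Wed (+1)
  2303: Thu (+1)  2304: Sat (+2)  2305: Sun (+1) ✓  2306: Mon (+1)  … (46 more years) …
  2353: Thu (+1)  2354: Fri (+1)  2355: Sat (+1)  2356: Mon (+2)  2357: Tue (+1)
  2358: Wed (+1)  2359: Thu (+1)  2360: Sat (+2)  2361: Sun (+1) ✓  2362: Mon (+1)
  2363: Tue (+1)  2364: Thu (+2)  2365: Fri (+1)  2366: Sat (+1)
Sunday years: 2293, 2299, 2305, 2311, 2316, 2322, 2333, 2339, 2344, 2350, 2361 — 11 in total.

11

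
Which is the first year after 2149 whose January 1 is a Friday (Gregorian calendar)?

Jan 1 advances by 2 weekdays after a leap year and by 1 after a common year.
2149: Jan 1 is Wednesday.
2150: Thursday
2151: Friday
2151 begins on a Friday

2151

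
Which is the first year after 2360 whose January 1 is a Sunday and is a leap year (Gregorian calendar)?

2384

Jan 1 advances by 2 weekdays after a leap year and by 1 after a common year.
2360: Jan 1 is Friday (leap).
2361: Sunday
2362: Monday
2363: Tuesday
2364: Wednesday (leap)
2365: Friday
2366: Saturday
2367: Sunday
2368: Monday (leap)
2369: Wednesday
2370: Thursday
2371: Friday
2372: Saturday (leap)
2373: Monday
2374: Tuesday
2375: Wednesday
2376: Thursday (leap)
2377: Saturday
2378: Sunday
2379: Monday
2380: Tuesday (leap)
2381: Thursday
2382: Friday
2383: Saturday
2384: Sunday (leap)
2384 begins on a Sunday and is a leap year.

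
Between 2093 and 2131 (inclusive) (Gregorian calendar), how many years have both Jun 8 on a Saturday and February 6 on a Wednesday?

4

Check each year's weekday for Jun 8 and February 6:
  2093: Mon/Fri  2094: Tue/Sat  2095: Wed/Sun  2096: Fri/Mon  2097: Sat/Wed ✓  2098: Sun/Thu  2099: Mon/Fri  2100: Tue/Sat  2101: Wed/Sun  2102: Thu/Mon  2103: Fri/Tue  2104: Sun/Wed  2105: Mon/Fri  2106: Tue/Sat  …(11 more)…  2118: Wed/Sun  2119: Thu/Mon  2120: Sat/Tue  2121: Sun/Thu  2122: Mon/Fri  2123: Tue/Sat  2124: Thu/Sun  2125: Fri/Tue  2126: Sat/Wed ✓  2127: Sun/Thu  2128: Tue/Fri  2129: Wed/Sun  2130: Thu/Mon  2131: Fri/Tue
Both conditions hold in: 2097, 2109, 2115, 2126 — 4.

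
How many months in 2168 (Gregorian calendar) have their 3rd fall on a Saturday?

Check the 3rd of each month of 2168: Jan 3: Sun, Feb 3: Wed, Mar 3: Thu, Apr 3: Sun, May 3: Tue, Jun 3: Fri, Jul 3: Sun, Aug 3: Wed, Sep 3: Sat, Oct 3: Mon, Nov 3: Thu, Dec 3: Sat.
Saturday occurs in September, December — 2 months.

2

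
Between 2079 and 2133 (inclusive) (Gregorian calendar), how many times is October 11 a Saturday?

Track October 11's weekday year by year (advancing +1, or +2 across a Feb 29):
  2079: Wed  2080: Fri (+2)  2081: Sat (+1) ✓  2082: Sun (+1)  2083: Mon (+1)
  2084: Wed (+2)  2085: Thu (+1)  2086: Fri (+1)  2087: Sat (+1) ✓  2088: Mon (+2)
  2089: Tue (+1)  2090: Wed (+1)  2091: Thu (+1)  2092: Sat (+2) ✓  … (27 more years) …
  2120: Fri (+2)  2121: Sat (+1) ✓  2122: Sun (+1)  2123: Mon (+1)  2124: Wed (+2)
  2125: Thu (+1)  2126: Fri (+1)  2127: Sat (+1) ✓  2128: Mon (+2)  2129: Tue (+1)
  2130: Wed (+1)  2131: Thu (+1)  2132: Sat (+2) ✓  2133: Sun (+1)
Saturday years: 2081, 2087, 2092, 2098, 2104, 2110, 2121, 2127, 2132 — 9 in total.

9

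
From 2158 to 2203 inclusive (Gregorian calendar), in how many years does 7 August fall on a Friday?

Track 7 August's weekday year by year (advancing +1, or +2 across a Feb 29):
  2158: Mon  2159: Tue (+1)  2160: Thu (+2)  2161: Fri (+1) ✓  2162: Sat (+1)
  2163: Sun (+1)  2164: Tue (+2)  2165: Wed (+1)  2166: Thu (+1)  2167: Fri (+1) ✓
  2168: Sun (+2)  2169: Mon (+1)  2170: Tue (+1)  2171: Wed (+1)  … (18 more years) …
  2190: Sat (+1)  2191: Sun (+1)  2192: Tue (+2)  2193: Wed (+1)  2194: Thu (+1)
  2195: Fri (+1) ✓  2196: Sun (+2)  2197: Mon (+1)  2198: Tue (+1)  2199: Wed (+1)
  2200: Thu (+1)  2201: Fri (+1) ✓  2202: Sat (+1)  2203: Sun (+1)
Friday years: 2161, 2167, 2172, 2178, 2189, 2195, 2201 — 7 in total.

7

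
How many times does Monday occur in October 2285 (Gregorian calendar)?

4

October 2285 has 31 days and begins on Thursday.
The first Monday is October 5.
Mondays fall on 5, 12, 19, 26 — that's 4.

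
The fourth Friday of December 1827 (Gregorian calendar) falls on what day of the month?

December 1, 1827 is a Saturday, so the first Friday is the 7th.
The fourth Friday is 7 + 21 = 28.

28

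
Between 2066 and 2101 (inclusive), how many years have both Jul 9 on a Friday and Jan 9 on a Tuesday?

Check each year's weekday for Jul 9 and Jan 9:
  2066: Fri/Sat  2067: Sat/Sun  2068: Mon/Mon  2069: Tue/Wed  2070: Wed/Thu  2071: Thu/Fri  2072: Sat/Sat  2073: Sun/Mon  2074: Mon/Tue  2075: Tue/Wed  2076: Thu/Thu  2077: Fri/Sat  2078: Sat/Sun  2079: Sun/Mon  …(8 more)…  2088: Fri/Fri  2089: Sat/Sun  2090: Sun/Mon  2091: Mon/Tue  2092: Wed/Wed  2093: Thu/Fri  2094: Fri/Sat  2095: Sat/Sun  2096: Mon/Mon  2097: Tue/Wed  2098: Wed/Thu  2099: Thu/Fri  2100: Fri/Sat  2101: Sat/Sun
Both conditions hold in: no year — 0.

0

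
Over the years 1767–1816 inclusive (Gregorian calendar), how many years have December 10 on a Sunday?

7

Track December 10's weekday year by year (advancing +1, or +2 across a Feb 29):
  1767: Thu  1768: Sat (+2)  1769: Sun (+1) ✓  1770: Mon (+1)  1771: Tue (+1)
  1772: Thu (+2)  1773: Fri (+1)  1774: Sat (+1)  1775: Sun (+1) ✓  1776: Tue (+2)
  1777: Wed (+1)  1778: Thu (+1)  1779: Fri (+1)  1780: Sun (+2) ✓  … (22 more years) …
  1803: Sat (+1)  1804: Mon (+2)  1805: Tue (+1)  1806: Wed (+1)  1807: Thu (+1)
  1808: Sat (+2)  1809: Sun (+1) ✓  1810: Mon (+1)  1811: Tue (+1)  1812: Thu (+2)
  1813: Fri (+1)  1814: Sat (+1)  1815: Sun (+1) ✓  1816: Tue (+2)
Sunday years: 1769, 1775, 1780, 1786, 1797, 1809, 1815 — 7 in total.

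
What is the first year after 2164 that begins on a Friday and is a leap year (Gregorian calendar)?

2168

Jan 1 advances by 2 weekdays after a leap year and by 1 after a common year.
2164: Jan 1 is Sunday (leap).
2165: Tuesday
2166: Wednesday
2167: Thursday
2168: Friday (leap)
2168 begins on a Friday and is a leap year.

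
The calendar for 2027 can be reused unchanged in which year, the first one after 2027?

Two years share a calendar iff Jan 1 falls on the same weekday and both are leap or both are common. 2027: Jan 1 is Friday, common year.
2028: Jan 1 Saturday, leap
2029: Jan 1 Monday, common
2030: Jan 1 Tuesday, common
2031: Jan 1 Wednesday, common
2032: Jan 1 Thursday, leap
2033: Jan 1 Saturday, common
2034: Jan 1 Sunday, common
2035: Jan 1 Monday, common
2036: Jan 1 Tuesday, leap
2037: Jan 1 Thursday, common
2038: Jan 1 Friday, common
2038 matches on both conditions.

2038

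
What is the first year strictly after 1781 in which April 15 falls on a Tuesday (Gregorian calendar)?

From one year to the next, a fixed date's weekday advances by 1, or by 2 when a Feb 29 lies between the two dates.
1781: April 15 is Sunday.
1782: Monday (+1)
1783: Tuesday (+1)
April 15 falls on a Tuesday in 1783.

1783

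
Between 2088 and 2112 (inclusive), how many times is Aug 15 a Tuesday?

2

Track Aug 15's weekday year by year (advancing +1, or +2 across a Feb 29):
  2088: Sun  2089: Mon (+1)  2090: Tue (+1) ✓  2091: Wed (+1)  2092: Fri (+2)
  2093: Sat (+1)  2094: Sun (+1)  2095: Mon (+1)  2096: Wed (+2)  2097: Thu (+1)
  2098: Fri (+1)  2099: Sat (+1)  2100: Sun (+1)  2101: Mon (+1)  2102: Tue (+1) ✓
  2103: Wed (+1)  2104: Fri (+2)  2105: Sat (+1)  2106: Sun (+1)  2107: Mon (+1)
  2108: Wed (+2)  2109: Thu (+1)  2110: Fri (+1)  2111: Sat (+1)  2112: Mon (+2)
Tuesday years: 2090, 2102 — 2 in total.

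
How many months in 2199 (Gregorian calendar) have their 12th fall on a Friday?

Check the 12th of each month of 2199: Jan 12: Sat, Feb 12: Tue, Mar 12: Tue, Apr 12: Fri, May 12: Sun, Jun 12: Wed, Jul 12: Fri, Aug 12: Mon, Sep 12: Thu, Oct 12: Sat, Nov 12: Tue, Dec 12: Thu.
Friday occurs in April, July — 2 months.

2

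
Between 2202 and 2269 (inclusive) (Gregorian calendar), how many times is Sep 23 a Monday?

Track Sep 23's weekday year by year (advancing +1, or +2 across a Feb 29):
  2202: Thu  2203: Fri (+1)  2204: Sun (+2)  2205: Mon (+1) ✓  2206: Tue (+1)
  2207: Wed (+1)  2208: Fri (+2)  2209: Sat (+1)  2210: Sun (+1)  2211: Mon (+1) ✓
  2212: Wed (+2)  2213: Thu (+1)  2214: Fri (+1)  2215: Sat (+1)  … (40 more years) …
  2256: Tue (+2)  2257: Wed (+1)  2258: Thu (+1)  2259: Fri (+1)  2260: Sun (+2)
  2261: Mon (+1) ✓  2262: Tue (+1)  2263: Wed (+1)  2264: Fri (+2)  2265: Sat (+1)
  2266: Sun (+1)  2267: Mon (+1) ✓  2268: Wed (+2)  2269: Thu (+1)
Monday years: 2205, 2211, 2216, 2222, 2233, 2239, 2244, 2250, 2261, 2267 — 10 in total.

10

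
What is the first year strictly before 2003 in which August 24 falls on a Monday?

From one year to the next, a fixed date's weekday advances by 1, or by 2 when a Feb 29 lies between the two dates.
2003: August 24 is Sunday.
2002: Saturday (−1)
2001: Friday (−1)
2000: Thursday (−1)
1999: Tuesday (−2)
1998: Monday (−1)
August 24 falls on a Monday in 1998.

1998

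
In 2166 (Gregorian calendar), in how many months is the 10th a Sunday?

1

Check the 10th of each month of 2166: Jan 10: Fri, Feb 10: Mon, Mar 10: Mon, Apr 10: Thu, May 10: Sat, Jun 10: Tue, Jul 10: Thu, Aug 10: Sun, Sep 10: Wed, Oct 10: Fri, Nov 10: Mon, Dec 10: Wed.
Sunday occurs in August — 1 month.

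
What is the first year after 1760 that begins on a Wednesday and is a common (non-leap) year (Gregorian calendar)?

Jan 1 advances by 2 weekdays after a leap year and by 1 after a common year.
1760: Jan 1 is Tuesday (leap).
1761: Thursday
1762: Friday
1763: Saturday
1764: Sunday (leap)
1765: Tuesday
1766: Wednesday
1766 begins on a Wednesday and is a common year.

1766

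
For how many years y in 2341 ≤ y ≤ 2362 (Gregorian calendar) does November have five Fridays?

6

November has 30 days; it has five Fridays when Friday falls among the first (month-length − 28) days — i.e. when November 1 is one of Friday/Thursday.
November 1 by year: 2341:Sat 2342:Sun 2343:Mon 2344:Wed 2345:Thu✓ 2346:Fri✓ 2347:Sat 2348:Mon 2349:Tue 2350:Wed 2351:Thu✓ 2352:Sat 2353:Sun 2354:Mon 2355:Tue 2356:Thu✓ 2357:Fri✓ 2358:Sat 2359:Sun 2360:Tue 2361:Wed 2362:Thu✓
Years with five Fridays: 2345, 2346, 2351, 2356, 2357, 2362 → 6.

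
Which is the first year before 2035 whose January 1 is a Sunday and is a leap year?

Jan 1 advances by 2 weekdays after a leap year and by 1 after a common year.
2035: Jan 1 is Monday.
2034: Sunday
2033: Saturday
2032: Thursday (leap)
2031: Wednesday
2030: Tuesday
2029: Monday
2028: Saturday (leap)
2027: Friday
2026: Thursday
2025: Wednesday
2024: Monday (leap)
2023: Sunday
2022: Saturday
2021: Friday
2020: Wednesday (leap)
2019: Tuesday
2018: Monday
2017: Sunday
2016: Friday (leap)
2015: Thursday
2014: Wednesday
2013: Tuesday
2012: Sunday (leap)
2012 begins on a Sunday and is a leap year.

2012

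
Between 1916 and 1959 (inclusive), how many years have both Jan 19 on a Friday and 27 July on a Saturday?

Check each year's weekday for Jan 19 and 27 July:
  1916: Wed/Thu  1917: Fri/Fri  1918: Sat/Sat  1919: Sun/Sun  1920: Mon/Tue  1921: Wed/Wed  1922: Thu/Thu  1923: Fri/Fri  1924: Sat/Sun  1925: Mon/Mon  1926: Tue/Tue  1927: Wed/Wed  1928: Thu/Fri  1929: Sat/Sat  …(16 more)…  1946: Sat/Sat  1947: Sun/Sun  1948: Mon/Tue  1949: Wed/Wed  1950: Thu/Thu  1951: Fri/Fri  1952: Sat/Sun  1953: Mon/Mon  1954: Tue/Tue  1955: Wed/Wed  1956: Thu/Fri  1957: Sat/Sat  1958: Sun/Sun  1959: Mon/Mon
Both conditions hold in: 1940 — 1.

1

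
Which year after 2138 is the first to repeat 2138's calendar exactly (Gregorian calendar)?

2149

Two years share a calendar iff Jan 1 falls on the same weekday and both are leap or both are common. 2138: Jan 1 is Wednesday, common year.
2139: Jan 1 Thursday, common
2140: Jan 1 Friday, leap
2141: Jan 1 Sunday, common
2142: Jan 1 Monday, common
2143: Jan 1 Tuesday, common
2144: Jan 1 Wednesday, leap
2145: Jan 1 Friday, common
2146: Jan 1 Saturday, common
2147: Jan 1 Sunday, common
2148: Jan 1 Monday, leap
2149: Jan 1 Wednesday, common
2149 matches on both conditions.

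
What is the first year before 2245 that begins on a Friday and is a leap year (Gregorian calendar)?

2236

Jan 1 advances by 2 weekdays after a leap year and by 1 after a common year.
2245: Jan 1 is Wednesday.
2244: Monday (leap)
2243: Sunday
2242: Saturday
2241: Friday
2240: Wednesday (leap)
2239: Tuesday
2238: Monday
2237: Sunday
2236: Friday (leap)
2236 begins on a Friday and is a leap year.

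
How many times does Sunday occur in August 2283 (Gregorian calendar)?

4

August 2283 has 31 days and begins on Wednesday.
The first Sunday is August 5.
Sundays fall on 5, 12, 19, 26 — that's 4.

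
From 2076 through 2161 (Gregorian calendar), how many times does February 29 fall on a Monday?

Leap years in 2076–2161: 21 of them.
Feb 29 weekday advances by 5 (mod 7) from one leap year to the next four years later (or differs when a century non-leap intervenes).
Leap-day weekdays: 2076:Sat 2080:Thu 2084:Tue 2088:Sun 2092:Fri 2096:Wed 2104:Fri 2108:Wed 2112:Mon✓ 2116:Sat 2120:Thu 2124:Tue 2128:Sun 2132:Fri 2136:Wed 2140:Mon✓ 2144:Sat 2148:Thu 2152:Tue 2156:Sun 2160:Fri
Monday: 2112, 2140 → 2.

2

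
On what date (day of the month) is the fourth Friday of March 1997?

28

March 1, 1997 is a Saturday, so the first Friday is the 7th.
The fourth Friday is 7 + 21 = 28.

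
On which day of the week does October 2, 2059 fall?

Thursday

January 1, 2059 is a Wednesday.
October 2 is day 275 of the year, i.e. 274 days after Jan 1.
274 mod 7 = 1, so advance 1 weekday from Wednesday: Thursday.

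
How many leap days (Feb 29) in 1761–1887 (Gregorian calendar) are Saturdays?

Leap years in 1761–1887: 30 of them.
Feb 29 weekday advances by 5 (mod 7) from one leap year to the next four years later (or differs when a century non-leap intervenes).
Leap-day weekdays: 1764:Wed 1768:Mon 1772:Sat✓ 1776:Thu 1780:Tue 1784:Sun 1788:Fri 1792:Wed 1796:Mon 1804:Wed 1808:Mon 1812:Sat✓ 1816:Thu …(4 more)… 1836:Mon 1840:Sat✓ 1844:Thu 1848:Tue 1852:Sun 1856:Fri 1860:Wed 1864:Mon 1868:Sat✓ 1872:Thu 1876:Tue 1880:Sun 1884:Fri
Saturday: 1772, 1812, 1840, 1868 → 4.

4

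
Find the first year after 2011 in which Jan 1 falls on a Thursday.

2015

Jan 1 advances by 2 weekdays after a leap year and by 1 after a common year.
2011: Jan 1 is Saturday.
2012: Sunday (leap)
2013: Tuesday
2014: Wednesday
2015: Thursday
2015 begins on a Thursday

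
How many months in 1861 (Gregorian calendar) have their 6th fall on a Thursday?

1

Check the 6th of each month of 1861: Jan 6: Sun, Feb 6: Wed, Mar 6: Wed, Apr 6: Sat, May 6: Mon, Jun 6: Thu, Jul 6: Sat, Aug 6: Tue, Sep 6: Fri, Oct 6: Sun, Nov 6: Wed, Dec 6: Fri.
Thursday occurs in June — 1 month.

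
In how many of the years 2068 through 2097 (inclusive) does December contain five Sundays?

14

December has 31 days; it has five Sundays when Sunday falls among the first (month-length − 28) days — i.e. when December 1 is one of Sunday/Saturday/Friday.
December 1 by year: 2068:Sat✓ 2069:Sun✓ 2070:Mon 2071:Tue 2072:Thu 2073:Fri✓ 2074:Sat✓ 2075:Sun✓ 2076:Tue 2077:Wed 2078:Thu 2079:Fri✓ 2080:Sun✓ 2081:Mon 2082:Tue 2083:Wed 2084:Fri✓ 2085:Sat✓ 2086:Sun✓ 2087:Mon 2088:Wed 2089:Thu 2090:Fri✓ 2091:Sat✓ 2092:Mon 2093:Tue 2094:Wed 2095:Thu 2096:Sat✓ 2097:Sun✓
Years with five Sundays: 2068, 2069, 2073, 2074, 2075, 2079, 2080, 2084, 2085, 2086, 2090, 2091, 2096, 2097 → 14.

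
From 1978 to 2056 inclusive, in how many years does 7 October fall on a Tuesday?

11

Track 7 October's weekday year by year (advancing +1, or +2 across a Feb 29):
  1978: Sat  1979: Sun (+1)  1980: Tue (+2) ✓  1981: Wed (+1)  1982: Thu (+1)
  1983: Fri (+1)  1984: Sun (+2)  1985: Mon (+1)  1986: Tue (+1) ✓  1987: Wed (+1)
  1988: Fri (+2)  1989: Sat (+1)  1990: Sun (+1)  1991: Mon (+1)  … (51 more years) …
  2043: Wed (+1)  2044: Fri (+2)  2045: Sat (+1)  2046: Sun (+1)  2047: Mon (+1)
  2048: Wed (+2)  2049: Thu (+1)  2050: Fri (+1)  2051: Sat (+1)  2052: Mon (+2)
  2053: Tue (+1) ✓  2054: Wed (+1)  2055: Thu (+1)  2056: Sat (+2)
Tuesday years: 1980, 1986, 1997, 2003, 2008, 2014, 2025, 2031, 2036, 2042, 2053 — 11 in total.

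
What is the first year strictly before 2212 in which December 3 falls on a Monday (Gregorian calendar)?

2210

From one year to the next, a fixed date's weekday advances by 1, or by 2 when a Feb 29 lies between the two dates.
2212: December 3 is Thursday.
2211: Tuesday (−2)
2210: Monday (−1)
December 3 falls on a Monday in 2210.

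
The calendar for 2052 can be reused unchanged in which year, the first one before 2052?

2024

Two years share a calendar iff Jan 1 falls on the same weekday and both are leap or both are common. 2052: Jan 1 is Monday, leap year.
2051: Jan 1 Sunday, common
2050: Jan 1 Saturday, common
2049: Jan 1 Friday, common
2048: Jan 1 Wednesday, leap
2047: Jan 1 Tuesday, common
2046: Jan 1 Monday, common
2045: Jan 1 Sunday, common
2044: Jan 1 Friday, leap
2043: Jan 1 Thursday, common
2042: Jan 1 Wednesday, common
2041: Jan 1 Tuesday, common
2040: Jan 1 Sunday, leap
2039: Jan 1 Saturday, common
2038: Jan 1 Friday, common
2037: Jan 1 Thursday, common
2036: Jan 1 Tuesday, leap
2035: Jan 1 Monday, common
2034: Jan 1 Sunday, common
2033: Jan 1 Saturday, common
2032: Jan 1 Thursday, leap
2031: Jan 1 Wednesday, common
2030: Jan 1 Tuesday, common
2029: Jan 1 Monday, common
2028: Jan 1 Saturday, leap
2027: Jan 1 Friday, common
2026: Jan 1 Thursday, common
2025: Jan 1 Wednesday, common
2024: Jan 1 Monday, leap
2024 matches on both conditions.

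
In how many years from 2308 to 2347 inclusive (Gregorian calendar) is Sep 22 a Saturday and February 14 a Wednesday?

Check each year's weekday for Sep 22 and February 14:
  2308: Tue/Fri  2309: Wed/Sun  2310: Thu/Mon  2311: Fri/Tue  2312: Sun/Wed  2313: Mon/Fri  2314: Tue/Sat  2315: Wed/Sun  2316: Fri/Mon  2317: Sat/Wed ✓  2318: Sun/Thu  2319: Mon/Fri  2320: Wed/Sat  2321: Thu/Mon  …(12 more)…  2334: Sat/Wed ✓  2335: Sun/Thu  2336: Tue/Fri  2337: Wed/Sun  2338: Thu/Mon  2339: Fri/Tue  2340: Sun/Wed  2341: Mon/Fri  2342: Tue/Sat  2343: Wed/Sun  2344: Fri/Mon  2345: Sat/Wed ✓  2346: Sun/Thu  2347: Mon/Fri
Both conditions hold in: 2317, 2323, 2334, 2345 — 4.

4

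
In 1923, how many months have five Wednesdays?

4

A month of length L has five Wednesdays iff its first Wednesday is on day ≤ L−28 (so day 1–3 in a 31-day month, 1–2 in a 30-day month, day 1 in a leap February).
Checking each month of 1923: Jan starts Mon (31d) ✓; Feb starts Thu (28d); Mar starts Thu (31d); Apr starts Sun (30d); May starts Tue (31d) ✓; Jun starts Fri (30d); Jul starts Sun (31d); Aug starts Wed (31d) ✓; Sep starts Sat (30d); Oct starts Mon (31d) ✓; Nov starts Thu (30d); Dec starts Sat (31d).
Five-Wednesday months: January, May, August, October → 4.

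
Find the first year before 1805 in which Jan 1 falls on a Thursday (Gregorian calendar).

1801

Jan 1 advances by 2 weekdays after a leap year and by 1 after a common year.
1805: Jan 1 is Tuesday.
1804: Sunday (leap)
1803: Saturday
1802: Friday
1801: Thursday
1801 begins on a Thursday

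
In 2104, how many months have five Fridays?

4

A month of length L has five Fridays iff its first Friday is on day ≤ L−28 (so day 1–3 in a 31-day month, 1–2 in a 30-day month, day 1 in a leap February).
Checking each month of 2104: Jan starts Tue (31d); Feb starts Fri (29d) ✓; Mar starts Sat (31d); Apr starts Tue (30d); May starts Thu (31d) ✓; Jun starts Sun (30d); Jul starts Tue (31d); Aug starts Fri (31d) ✓; Sep starts Mon (30d); Oct starts Wed (31d) ✓; Nov starts Sat (30d); Dec starts Mon (31d).
Five-Friday months: February, May, August, October → 4.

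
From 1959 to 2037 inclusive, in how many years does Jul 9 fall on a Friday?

11

Track Jul 9's weekday year by year (advancing +1, or +2 across a Feb 29):
  1959: Thu  1960: Sat (+2)  1961: Sun (+1)  1962: Mon (+1)  1963: Tue (+1)
  1964: Thu (+2)  1965: Fri (+1) ✓  1966: Sat (+1)  1967: Sun (+1)  1968: Tue (+2)
  1969: Wed (+1)  1970: Thu (+1)  1971: Fri (+1) ✓  1972: Sun (+2)  … (51 more years) …
  2024: Tue (+2)  2025: Wed (+1)  2026: Thu (+1)  2027: Fri (+1) ✓  2028: Sun (+2)
  2029: Mon (+1)  2030: Tue (+1)  2031: Wed (+1)  2032: Fri (+2) ✓  2033: Sat (+1)
  2034: Sun (+1)  2035: Mon (+1)  2036: Wed (+2)  2037: Thu (+1)
Friday years: 1965, 1971, 1976, 1982, 1993, 1999, 2004, 2010, 2021, 2027, 2032 — 11 in total.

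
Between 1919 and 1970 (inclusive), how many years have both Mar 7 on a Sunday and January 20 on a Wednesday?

5

Check each year's weekday for Mar 7 and January 20:
  1919: Fri/Mon  1920: Sun/Tue  1921: Mon/Thu  1922: Tue/Fri  1923: Wed/Sat  1924: Fri/Sun  1925: Sat/Tue  1926: Sun/Wed ✓  1927: Mon/Thu  1928: Wed/Fri  1929: Thu/Sun  1930: Fri/Mon  1931: Sat/Tue  1932: Mon/Wed  …(24 more)…  1957: Thu/Sun  1958: Fri/Mon  1959: Sat/Tue  1960: Mon/Wed  1961: Tue/Fri  1962: Wed/Sat  1963: Thu/Sun  1964: Sat/Mon  1965: Sun/Wed ✓  1966: Mon/Thu  1967: Tue/Fri  1968: Thu/Sat  1969: Fri/Mon  1970: Sat/Tue
Both conditions hold in: 1926, 1937, 1943, 1954, 1965 — 5.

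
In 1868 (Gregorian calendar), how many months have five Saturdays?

4

A month of length L has five Saturdays iff its first Saturday is on day ≤ L−28 (so day 1–3 in a 31-day month, 1–2 in a 30-day month, day 1 in a leap February).
Checking each month of 1868: Jan starts Wed (31d); Feb starts Sat (29d) ✓; Mar starts Sun (31d); Apr starts Wed (30d); May starts Fri (31d) ✓; Jun starts Mon (30d); Jul starts Wed (31d); Aug starts Sat (31d) ✓; Sep starts Tue (30d); Oct starts Thu (31d) ✓; Nov starts Sun (30d); Dec starts Tue (31d).
Five-Saturday months: February, May, August, October → 4.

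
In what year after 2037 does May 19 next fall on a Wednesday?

From one year to the next, a fixed date's weekday advances by 1, or by 2 when a Feb 29 lies between the two dates.
2037: May 19 is Tuesday.
2038: Wednesday (+1)
May 19 falls on a Wednesday in 2038.

2038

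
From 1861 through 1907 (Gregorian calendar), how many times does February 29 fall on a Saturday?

2

Leap years in 1861–1907: 10 of them.
Feb 29 weekday advances by 5 (mod 7) from one leap year to the next four years later (or differs when a century non-leap intervenes).
Leap-day weekdays: 1864:Mon 1868:Sat✓ 1872:Thu 1876:Tue 1880:Sun 1884:Fri 1888:Wed 1892:Mon 1896:Sat✓ 1904:Mon
Saturday: 1868, 1896 → 2.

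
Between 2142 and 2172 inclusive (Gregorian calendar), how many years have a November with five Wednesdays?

November has 30 days; it has five Wednesdays when Wednesday falls among the first (month-length − 28) days — i.e. when November 1 is one of Wednesday/Tuesday.
November 1 by year: 2142:Thu 2143:Fri 2144:Sun 2145:Mon 2146:Tue✓ 2147:Wed✓ 2148:Fri 2149:Sat 2150:Sun 2151:Mon 2152:Wed✓ 2153:Thu 2154:Fri 2155:Sat 2156:Mon 2157:Tue✓ 2158:Wed✓ 2159:Thu 2160:Sat 2161:Sun 2162:Mon 2163:Tue✓ 2164:Thu 2165:Fri 2166:Sat 2167:Sun 2168:Tue✓ 2169:Wed✓ 2170:Thu 2171:Fri 2172:Sun
Years with five Wednesdays: 2146, 2147, 2152, 2157, 2158, 2163, 2168, 2169 → 8.

8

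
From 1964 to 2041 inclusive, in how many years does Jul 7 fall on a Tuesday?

11

Track Jul 7's weekday year by year (advancing +1, or +2 across a Feb 29):
  1964: Tue ✓  1965: Wed (+1)  1966: Thu (+1)  1967: Fri (+1)  1968: Sun (+2)
  1969: Mon (+1)  1970: Tue (+1) ✓  1971: Wed (+1)  1972: Fri (+2)  1973: Sat (+1)
  1974: Sun (+1)  1975: Mon (+1)  1976: Wed (+2)  1977: Thu (+1)  … (50 more years) …
  2028: Fri (+2)  2029: Sat (+1)  2030: Sun (+1)  2031: Mon (+1)  2032: Wed (+2)
  2033: Thu (+1)  2034: Fri (+1)  2035: Sat (+1)  2036: Mon (+2)  2037: Tue (+1) ✓
  2038: Wed (+1)  2039: Thu (+1)  2040: Sat (+2)  2041: Sun (+1)
Tuesday years: 1964, 1970, 1981, 1987, 1992, 1998, 2009, 2015, 2020, 2026, 2037 — 11 in total.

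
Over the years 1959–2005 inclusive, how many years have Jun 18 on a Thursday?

7

Track Jun 18's weekday year by year (advancing +1, or +2 across a Feb 29):
  1959: Thu ✓  1960: Sat (+2)  1961: Sun (+1)  1962: Mon (+1)  1963: Tue (+1)
  1964: Thu (+2) ✓  1965: Fri (+1)  1966: Sat (+1)  1967: Sun (+1)  1968: Tue (+2)
  1969: Wed (+1)  1970: Thu (+1) ✓  1971: Fri (+1)  1972: Sun (+2)  … (19 more years) …
  1992: Thu (+2) ✓  1993: Fri (+1)  1994: Sat (+1)  1995: Sun (+1)  1996: Tue (+2)
  1997: Wed (+1)  1998: Thu (+1) ✓  1999: Fri (+1)  2000: Sun (+2)  2001: Mon (+1)
  2002: Tue (+1)  2003: Wed (+1)  2004: Fri (+2)  2005: Sat (+1)
Thursday years: 1959, 1964, 1970, 1981, 1987, 1992, 1998 — 7 in total.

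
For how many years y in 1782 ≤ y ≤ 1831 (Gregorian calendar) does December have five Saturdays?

December has 31 days; it has five Saturdays when Saturday falls among the first (month-length − 28) days — i.e. when December 1 is one of Saturday/Friday/Thursday.
December 1 by year: 1782:Sun 1783:Mon 1784:Wed 1785:Thu✓ 1786:Fri✓ 1787:Sat✓ 1788:Mon 1789:Tue 1790:Wed 1791:Thu✓ 1792:Sat✓ 1793:Sun 1794:Mon 1795:Tue 1796:Thu✓ …(20 more)… 1817:Mon 1818:Tue 1819:Wed 1820:Fri✓ 1821:Sat✓ 1822:Sun 1823:Mon 1824:Wed 1825:Thu✓ 1826:Fri✓ 1827:Sat✓ 1828:Mon 1829:Tue 1830:Wed 1831:Thu✓
Years with five Saturdays: 1785, 1786, 1787, 1791, 1792, 1796, 1797, 1798, 1803, 1804, 1808, 1809, 1810, 1814, 1815, 1820, 1821, 1825, 1826, 1827, 1831 → 21.

21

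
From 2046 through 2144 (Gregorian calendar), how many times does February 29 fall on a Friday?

4

Leap years in 2046–2144: 24 of them.
Feb 29 weekday advances by 5 (mod 7) from one leap year to the next four years later (or differs when a century non-leap intervenes).
Leap-day weekdays: 2048:Sat 2052:Thu 2056:Tue 2060:Sun 2064:Fri✓ 2068:Wed 2072:Mon 2076:Sat 2080:Thu 2084:Tue 2088:Sun 2092:Fri✓ 2096:Wed 2104:Fri✓ 2108:Wed 2112:Mon 2116:Sat 2120:Thu 2124:Tue 2128:Sun 2132:Fri✓ 2136:Wed 2140:Mon 2144:Sat
Friday: 2064, 2092, 2104, 2132 → 4.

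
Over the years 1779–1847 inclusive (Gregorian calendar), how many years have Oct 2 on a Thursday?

10

Track Oct 2's weekday year by year (advancing +1, or +2 across a Feb 29):
  1779: Sat  1780: Mon (+2)  1781: Tue (+1)  1782: Wed (+1)  1783: Thu (+1) ✓
  1784: Sat (+2)  1785: Sun (+1)  1786: Mon (+1)  1787: Tue (+1)  1788: Thu (+2) ✓
  1789: Fri (+1)  1790: Sat (+1)  1791: Sun (+1)  1792: Tue (+2)  … (41 more years) …
  1834: Thu (+1) ✓  1835: Fri (+1)  1836: Sun (+2)  1837: Mon (+1)  1838: Tue (+1)
  1839: Wed (+1)  1840: Fri (+2)  1841: Sat (+1)  1842: Sun (+1)  1843: Mon (+1)
  1844: Wed (+2)  1845: Thu (+1) ✓  1846: Fri (+1)  1847: Sat (+1)
Thursday years: 1783, 1788, 1794, 1800, 1806, 1817, 1823, 1828, 1834, 1845 — 10 in total.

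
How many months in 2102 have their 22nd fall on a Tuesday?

1

Check the 22nd of each month of 2102: Jan 22: Sun, Feb 22: Wed, Mar 22: Wed, Apr 22: Sat, May 22: Mon, Jun 22: Thu, Jul 22: Sat, Aug 22: Tue, Sep 22: Fri, Oct 22: Sun, Nov 22: Wed, Dec 22: Fri.
Tuesday occurs in August — 1 month.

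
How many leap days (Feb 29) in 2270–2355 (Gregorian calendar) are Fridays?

3

Leap years in 2270–2355: 20 of them.
Feb 29 weekday advances by 5 (mod 7) from one leap year to the next four years later (or differs when a century non-leap intervenes).
Leap-day weekdays: 2272:Thu 2276:Tue 2280:Sun 2284:Fri✓ 2288:Wed 2292:Mon 2296:Sat 2304:Mon 2308:Sat 2312:Thu 2316:Tue 2320:Sun 2324:Fri✓ 2328:Wed 2332:Mon 2336:Sat 2340:Thu 2344:Tue 2348:Sun 2352:Fri✓
Friday: 2284, 2324, 2352 → 3.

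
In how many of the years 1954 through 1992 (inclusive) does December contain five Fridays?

16

December has 31 days; it has five Fridays when Friday falls among the first (month-length − 28) days — i.e. when December 1 is one of Friday/Thursday/Wednesday.
December 1 by year: 1954:Wed✓ 1955:Thu✓ 1956:Sat 1957:Sun 1958:Mon 1959:Tue 1960:Thu✓ 1961:Fri✓ 1962:Sat 1963:Sun 1964:Tue 1965:Wed✓ 1966:Thu✓ 1967:Fri✓ 1968:Sun …(9 more)… 1978:Fri✓ 1979:Sat 1980:Mon 1981:Tue 1982:Wed✓ 1983:Thu✓ 1984:Sat 1985:Sun 1986:Mon 1987:Tue 1988:Thu✓ 1989:Fri✓ 1990:Sat 1991:Sun 1992:Tue
Years with five Fridays: 1954, 1955, 1960, 1961, 1965, 1966, 1967, 1971, 1972, 1976, 1977, 1978, 1982, 1983, 1988, 1989 → 16.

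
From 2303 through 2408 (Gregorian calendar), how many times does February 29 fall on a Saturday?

4

Leap years in 2303–2408: 27 of them.
Feb 29 weekday advances by 5 (mod 7) from one leap year to the next four years later (or differs when a century non-leap intervenes).
Leap-day weekdays: 2304:Mon 2308:Sat✓ 2312:Thu 2316:Tue 2320:Sun 2324:Fri 2328:Wed 2332:Mon 2336:Sat✓ 2340:Thu 2344:Tue 2348:Sun 2352:Fri 2356:Wed 2360:Mon 2364:Sat✓ 2368:Thu 2372:Tue 2376:Sun 2380:Fri 2384:Wed 2388:Mon 2392:Sat✓ 2396:Thu 2400:Tue 2404:Sun 2408:Fri
Saturday: 2308, 2336, 2364, 2392 → 4.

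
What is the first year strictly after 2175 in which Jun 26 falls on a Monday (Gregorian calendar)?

2180

From one year to the next, a fixed date's weekday advances by 1, or by 2 when a Feb 29 lies between the two dates.
2175: June 26 is Monday.
2176: Wednesday (+2)
2177: Thursday (+1)
2178: Friday (+1)
2179: Saturday (+1)
2180: Monday (+2)
Jun 26 falls on a Monday in 2180.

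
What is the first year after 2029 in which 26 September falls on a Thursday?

From one year to the next, a fixed date's weekday advances by 1, or by 2 when a Feb 29 lies between the two dates.
2029: September 26 is Wednesday.
2030: Thursday (+1)
26 September falls on a Thursday in 2030.

2030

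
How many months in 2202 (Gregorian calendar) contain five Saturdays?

A month of length L has five Saturdays iff its first Saturday is on day ≤ L−28 (so day 1–3 in a 31-day month, 1–2 in a 30-day month, day 1 in a leap February).
Checking each month of 2202: Jan starts Fri (31d) ✓; Feb starts Mon (28d); Mar starts Mon (31d); Apr starts Thu (30d); May starts Sat (31d) ✓; Jun starts Tue (30d); Jul starts Thu (31d) ✓; Aug starts Sun (31d); Sep starts Wed (30d); Oct starts Fri (31d) ✓; Nov starts Mon (30d); Dec starts Wed (31d).
Five-Saturday months: January, May, July, October → 4.

4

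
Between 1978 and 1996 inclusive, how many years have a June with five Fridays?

6

June has 30 days; it has five Fridays when Friday falls among the first (month-length − 28) days — i.e. when June 1 is one of Friday/Thursday.
June 1 by year: 1978:Thu✓ 1979:Fri✓ 1980:Sun 1981:Mon 1982:Tue 1983:Wed 1984:Fri✓ 1985:Sat 1986:Sun 1987:Mon 1988:Wed 1989:Thu✓ 1990:Fri✓ 1991:Sat 1992:Mon 1993:Tue 1994:Wed 1995:Thu✓ 1996:Sat
Years with five Fridays: 1978, 1979, 1984, 1989, 1990, 1995 → 6.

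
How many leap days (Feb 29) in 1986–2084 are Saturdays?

Leap years in 1986–2084: 25 of them.
Feb 29 weekday advances by 5 (mod 7) from one leap year to the next four years later (or differs when a century non-leap intervenes).
Leap-day weekdays: 1988:Mon 1992:Sat✓ 1996:Thu 2000:Tue 2004:Sun 2008:Fri 2012:Wed 2016:Mon 2020:Sat✓ 2024:Thu 2028:Tue 2032:Sun 2036:Fri 2040:Wed 2044:Mon 2048:Sat✓ 2052:Thu 2056:Tue 2060:Sun 2064:Fri 2068:Wed 2072:Mon 2076:Sat✓ 2080:Thu 2084:Tue
Saturday: 1992, 2020, 2048, 2076 → 4.

4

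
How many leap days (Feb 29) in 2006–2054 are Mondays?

2

Leap years in 2006–2054: 12 of them.
Feb 29 weekday advances by 5 (mod 7) from one leap year to the next four years later (or differs when a century non-leap intervenes).
Leap-day weekdays: 2008:Fri 2012:Wed 2016:Mon✓ 2020:Sat 2024:Thu 2028:Tue 2032:Sun 2036:Fri 2040:Wed 2044:Mon✓ 2048:Sat 2052:Thu
Monday: 2016, 2044 → 2.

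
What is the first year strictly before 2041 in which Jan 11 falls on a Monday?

From one year to the next, a fixed date's weekday advances by 1, or by 2 when a Feb 29 lies between the two dates.
2041: January 11 is Friday.
2040: Wednesday (−2)
2039: Tuesday (−1)
2038: Monday (−1)
Jan 11 falls on a Monday in 2038.

2038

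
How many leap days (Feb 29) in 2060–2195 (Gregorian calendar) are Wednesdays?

6

Leap years in 2060–2195: 33 of them.
Feb 29 weekday advances by 5 (mod 7) from one leap year to the next four years later (or differs when a century non-leap intervenes).
Leap-day weekdays: 2060:Sun 2064:Fri 2068:Wed✓ 2072:Mon 2076:Sat 2080:Thu 2084:Tue 2088:Sun 2092:Fri 2096:Wed✓ 2104:Fri 2108:Wed✓ 2112:Mon …(7 more)… 2144:Sat 2148:Thu 2152:Tue 2156:Sun 2160:Fri 2164:Wed✓ 2168:Mon 2172:Sat 2176:Thu 2180:Tue 2184:Sun 2188:Fri 2192:Wed✓
Wednesday: 2068, 2096, 2108, 2136, 2164, 2192 → 6.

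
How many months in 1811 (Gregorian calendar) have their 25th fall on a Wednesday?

2

Check the 25th of each month of 1811: Jan 25: Fri, Feb 25: Mon, Mar 25: Mon, Apr 25: Thu, May 25: Sat, Jun 25: Tue, Jul 25: Thu, Aug 25: Sun, Sep 25: Wed, Oct 25: Fri, Nov 25: Mon, Dec 25: Wed.
Wednesday occurs in September, December — 2 months.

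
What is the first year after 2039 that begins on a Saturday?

Jan 1 advances by 2 weekdays after a leap year and by 1 after a common year.
2039: Jan 1 is Saturday.
2040: Sunday (leap)
2041: Tuesday
2042: Wednesday
2043: Thursday
2044: Friday (leap)
2045: Sunday
2046: Monday
2047: Tuesday
2048: Wednesday (leap)
2049: Friday
2050: Saturday
2050 begins on a Saturday

2050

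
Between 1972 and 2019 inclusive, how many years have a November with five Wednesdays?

November has 30 days; it has five Wednesdays when Wednesday falls among the first (month-length − 28) days — i.e. when November 1 is one of Wednesday/Tuesday.
November 1 by year: 1972:Wed✓ 1973:Thu 1974:Fri 1975:Sat 1976:Mon 1977:Tue✓ 1978:Wed✓ 1979:Thu 1980:Sat 1981:Sun 1982:Mon 1983:Tue✓ 1984:Thu 1985:Fri 1986:Sat …(18 more)… 2005:Tue✓ 2006:Wed✓ 2007:Thu 2008:Sat 2009:Sun 2010:Mon 2011:Tue✓ 2012:Thu 2013:Fri 2014:Sat 2015:Sun 2016:Tue✓ 2017:Wed✓ 2018:Thu 2019:Fri
Years with five Wednesdays: 1972, 1977, 1978, 1983, 1988, 1989, 1994, 1995, 2000, 2005, 2006, 2011, 2016, 2017 → 14.

14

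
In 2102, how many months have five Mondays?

A month of length L has five Mondays iff its first Monday is on day ≤ L−28 (so day 1–3 in a 31-day month, 1–2 in a 30-day month, day 1 in a leap February).
Checking each month of 2102: Jan starts Sun (31d) ✓; Feb starts Wed (28d); Mar starts Wed (31d); Apr starts Sat (30d); May starts Mon (31d) ✓; Jun starts Thu (30d); Jul starts Sat (31d) ✓; Aug starts Tue (31d); Sep starts Fri (30d); Oct starts Sun (31d) ✓; Nov starts Wed (30d); Dec starts Fri (31d).
Five-Monday months: January, May, July, October → 4.

4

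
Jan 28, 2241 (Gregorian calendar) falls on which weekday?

January 1, 2241 is a Friday.
January 28 is day 28 of the year, i.e. 27 days after Jan 1.
27 mod 7 = 6, so advance 6 weekdays from Friday: Thursday.

Thursday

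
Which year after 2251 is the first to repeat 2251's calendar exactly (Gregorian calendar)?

Two years share a calendar iff Jan 1 falls on the same weekday and both are leap or both are common. 2251: Jan 1 is Wednesday, common year.
2252: Jan 1 Thursday, leap
2253: Jan 1 Saturday, common
2254: Jan 1 Sunday, common
2255: Jan 1 Monday, common
2256: Jan 1 Tuesday, leap
2257: Jan 1 Thursday, common
2258: Jan 1 Friday, common
2259: Jan 1 Saturday, common
2260: Jan 1 Sunday, leap
2261: Jan 1 Tuesday, common
2262: Jan 1 Wednesday, common
2262 matches on both conditions.

2262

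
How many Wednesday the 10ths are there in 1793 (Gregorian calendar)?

2

Check the 10th of each month of 1793: Jan 10: Thu, Feb 10: Sun, Mar 10: Sun, Apr 10: Wed, May 10: Fri, Jun 10: Mon, Jul 10: Wed, Aug 10: Sat, Sep 10: Tue, Oct 10: Thu, Nov 10: Sun, Dec 10: Tue.
Wednesday occurs in April, July — 2 months.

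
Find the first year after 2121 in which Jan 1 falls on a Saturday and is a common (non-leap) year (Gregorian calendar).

2129

Jan 1 advances by 2 weekdays after a leap year and by 1 after a common year.
2121: Jan 1 is Wednesday.
2122: Thursday
2123: Friday
2124: Saturday (leap)
2125: Monday
2126: Tuesday
2127: Wednesday
2128: Thursday (leap)
2129: Saturday
2129 begins on a Saturday and is a common year.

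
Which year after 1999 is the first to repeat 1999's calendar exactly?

2010

Two years share a calendar iff Jan 1 falls on the same weekday and both are leap or both are common. 1999: Jan 1 is Friday, common year.
2000: Jan 1 Saturday, leap
2001: Jan 1 Monday, common
2002: Jan 1 Tuesday, common
2003: Jan 1 Wednesday, common
2004: Jan 1 Thursday, leap
2005: Jan 1 Saturday, common
2006: Jan 1 Sunday, common
2007: Jan 1 Monday, common
2008: Jan 1 Tuesday, leap
2009: Jan 1 Thursday, common
2010: Jan 1 Friday, common
2010 matches on both conditions.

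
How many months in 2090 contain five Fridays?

4

A month of length L has five Fridays iff its first Friday is on day ≤ L−28 (so day 1–3 in a 31-day month, 1–2 in a 30-day month, day 1 in a leap February).
Checking each month of 2090: Jan starts Sun (31d); Feb starts Wed (28d); Mar starts Wed (31d) ✓; Apr starts Sat (30d); May starts Mon (31d); Jun starts Thu (30d) ✓; Jul starts Sat (31d); Aug starts Tue (31d); Sep starts Fri (30d) ✓; Oct starts Sun (31d); Nov starts Wed (30d); Dec starts Fri (31d) ✓.
Five-Friday months: March, June, September, December → 4.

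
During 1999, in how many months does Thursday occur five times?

A month of length L has five Thursdays iff its first Thursday is on day ≤ L−28 (so day 1–3 in a 31-day month, 1–2 in a 30-day month, day 1 in a leap February).
Checking each month of 1999: Jan starts Fri (31d); Feb starts Mon (28d); Mar starts Mon (31d); Apr starts Thu (30d) ✓; May starts Sat (31d); Jun starts Tue (30d); Jul starts Thu (31d) ✓; Aug starts Sun (31d); Sep starts Wed (30d) ✓; Oct starts Fri (31d); Nov starts Mon (30d); Dec starts Wed (31d) ✓.
Five-Thursday months: April, July, September, December → 4.

4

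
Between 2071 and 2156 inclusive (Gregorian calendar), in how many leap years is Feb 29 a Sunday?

Leap years in 2071–2156: 21 of them.
Feb 29 weekday advances by 5 (mod 7) from one leap year to the next four years later (or differs when a century non-leap intervenes).
Leap-day weekdays: 2072:Mon 2076:Sat 2080:Thu 2084:Tue 2088:Sun✓ 2092:Fri 2096:Wed 2104:Fri 2108:Wed 2112:Mon 2116:Sat 2120:Thu 2124:Tue 2128:Sun✓ 2132:Fri 2136:Wed 2140:Mon 2144:Sat 2148:Thu 2152:Tue 2156:Sun✓
Sunday: 2088, 2128, 2156 → 3.

3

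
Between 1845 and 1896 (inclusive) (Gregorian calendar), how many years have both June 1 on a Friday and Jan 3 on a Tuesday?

2

Check each year's weekday for June 1 and Jan 3:
  1845: Sun/Fri  1846: Mon/Sat  1847: Tue/Sun  1848: Thu/Mon  1849: Fri/Wed  1850: Sat/Thu  1851: Sun/Fri  1852: Tue/Sat  1853: Wed/Mon  1854: Thu/Tue  1855: Fri/Wed  1856: Sun/Thu  1857: Mon/Sat  1858: Tue/Sun  …(24 more)…  1883: Fri/Wed  1884: Sun/Thu  1885: Mon/Sat  1886: Tue/Sun  1887: Wed/Mon  1888: Fri/Tue ✓  1889: Sat/Thu  1890: Sun/Fri  1891: Mon/Sat  1892: Wed/Sun  1893: Thu/Tue  1894: Fri/Wed  1895: Sat/Thu  1896: Mon/Fri
Both conditions hold in: 1860, 1888 — 2.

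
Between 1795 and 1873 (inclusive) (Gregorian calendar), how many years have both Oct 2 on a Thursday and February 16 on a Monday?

Check each year's weekday for Oct 2 and February 16:
  1795: Fri/Mon  1796: Sun/Tue  1797: Mon/Thu  1798: Tue/Fri  1799: Wed/Sat  1800: Thu/Sun  1801: Fri/Mon  1802: Sat/Tue  1803: Sun/Wed  1804: Tue/Thu  1805: Wed/Sat  1806: Thu/Sun  1807: Fri/Mon  1808: Sun/Tue  …(51 more)…  1860: Tue/Thu  1861: Wed/Sat  1862: Thu/Sun  1863: Fri/Mon  1864: Sun/Tue  1865: Mon/Thu  1866: Tue/Fri  1867: Wed/Sat  1868: Fri/Sun  1869: Sat/Tue  1870: Sun/Wed  1871: Mon/Thu  1872: Wed/Fri  1873: Thu/Sun
Both conditions hold in: no year — 0.

0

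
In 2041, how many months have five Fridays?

4

A month of length L has five Fridays iff its first Friday is on day ≤ L−28 (so day 1–3 in a 31-day month, 1–2 in a 30-day month, day 1 in a leap February).
Checking each month of 2041: Jan starts Tue (31d); Feb starts Fri (28d); Mar starts Fri (31d) ✓; Apr starts Mon (30d); May starts Wed (31d) ✓; Jun starts Sat (30d); Jul starts Mon (31d); Aug starts Thu (31d) ✓; Sep starts Sun (30d); Oct starts Tue (31d); Nov starts Fri (30d) ✓; Dec starts Sun (31d).
Five-Friday months: March, May, August, November → 4.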